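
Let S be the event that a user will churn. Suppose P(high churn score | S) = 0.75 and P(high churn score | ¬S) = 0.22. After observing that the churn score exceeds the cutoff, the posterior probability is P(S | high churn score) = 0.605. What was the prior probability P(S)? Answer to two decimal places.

P(S) = 0.31

Bayes' rule in odds form gives O(S|E) = O(S)·[P(E|S)/P(E|¬S)], hence O(S) = O(S|E)/LR.
Posterior odds = 0.605/(1−0.605) = 1.5316. LR = 0.75/0.22 = 3.4091.
Prior odds = 1.5316/3.4091 = 0.4493, so P(S) = 0.4493/(1+0.4493) ≈ 0.31.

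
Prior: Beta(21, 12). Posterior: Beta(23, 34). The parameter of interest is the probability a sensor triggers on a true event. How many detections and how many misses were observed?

A Beta(α, β) prior with s successes and f failures in binomial data gives a Beta(α+s, β+f) posterior.
So s = 23 − 21 = 2 and f = 34 − 12 = 22.

2 detections and 22 misses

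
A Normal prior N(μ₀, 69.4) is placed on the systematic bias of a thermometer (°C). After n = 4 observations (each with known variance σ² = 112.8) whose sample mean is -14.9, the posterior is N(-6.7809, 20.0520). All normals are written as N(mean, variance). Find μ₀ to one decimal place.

μ₀ = 13.2

With known observation variance, the Normal–Normal posterior has precision τ_n = τ₀ + n/σ² and mean μ_n = (τ₀μ₀ + (n/σ²)x̄)/τ_n.
Here τ₀ = 1/69.4 = 0.014409 and τ_data = 4/112.8 = 0.035461, so τ_n = 0.049870.
Rearranging for μ₀: μ₀ = (μ_n·τ_n − τ_data·x̄)/τ₀ = (-6.7809·0.049870 − 0.035461·-14.9) / 0.014409 = 0.190205/0.014409 ≈ 13.2.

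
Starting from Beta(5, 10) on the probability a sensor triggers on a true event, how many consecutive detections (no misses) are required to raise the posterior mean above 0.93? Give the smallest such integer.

k = 128

After k detections and 0 misses the posterior is Beta(5+k, 10), with mean (5+k)/(5+10+k).
Set (5+k)/(15+k) > 0.93 and solve: k > (0.93·15 − 5)/(1 − 0.93) = 127.857.
The smallest integer exceeding 127.857 is 128.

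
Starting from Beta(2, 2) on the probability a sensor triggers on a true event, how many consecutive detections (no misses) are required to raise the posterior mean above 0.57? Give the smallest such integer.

After k detections and 0 misses the posterior is Beta(2+k, 2), with mean (2+k)/(2+2+k).
Set (2+k)/(4+k) > 0.57 and solve: k > (0.57·4 − 2)/(1 − 0.57) = 0.651.
The smallest integer exceeding 0.651 is 1, and checking k=1: (3)/(5) = 0.6000 > 0.57.

k = 1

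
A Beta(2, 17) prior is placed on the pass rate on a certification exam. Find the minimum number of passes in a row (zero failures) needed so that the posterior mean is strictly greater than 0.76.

k = 52

After k passes and 0 failures the posterior is Beta(2+k, 17), with mean (2+k)/(2+17+k).
Set (2+k)/(19+k) > 0.76 and solve: k > (0.76·19 − 2)/(1 − 0.76) = 51.833.
The smallest integer exceeding 51.833 is 52, and checking k=52: (54)/(71) = 0.7606 > 0.76.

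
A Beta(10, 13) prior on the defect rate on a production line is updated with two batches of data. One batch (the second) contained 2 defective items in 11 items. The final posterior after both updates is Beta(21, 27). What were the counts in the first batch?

9 defective items and 5 good items

Sequential conjugate updates are equivalent to a single update on the pooled data, so total successes = posterior α − prior α and total failures = posterior β − prior β.
Total across both batches: 21−10=11 defective items, 27−13=14 good items.
Subtract the second batch: 11−2=9 defective items and 14−9=5 good items.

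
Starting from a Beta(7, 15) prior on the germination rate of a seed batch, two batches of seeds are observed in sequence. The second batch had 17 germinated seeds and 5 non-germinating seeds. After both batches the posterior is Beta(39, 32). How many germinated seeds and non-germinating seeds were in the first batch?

Sequential conjugate updates are equivalent to a single update on the pooled data, so total successes = posterior α − prior α and total failures = posterior β − prior β.
Total across both batches: 39−7=32 germinated seeds, 32−15=17 non-germinating seeds.
Subtract the second batch: 32−17=15 germinated seeds and 17−5=12 non-germinating seeds.

15 germinated seeds and 12 non-germinating seeds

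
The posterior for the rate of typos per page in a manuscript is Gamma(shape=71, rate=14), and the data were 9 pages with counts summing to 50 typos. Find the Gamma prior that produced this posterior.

Gamma–Poisson conjugacy: posterior shape = α + Σxᵢ, posterior rate = β + n.
So α = 71 − 50 = 21 and β = 14 − 9 = 5.

Gamma(shape=21, rate=5)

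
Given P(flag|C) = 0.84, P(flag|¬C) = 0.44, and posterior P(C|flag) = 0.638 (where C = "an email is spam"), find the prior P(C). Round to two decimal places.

Bayes' rule in odds form gives O(C|E) = O(C)·[P(E|C)/P(E|¬C)], hence O(C) = O(C|E)/LR.
Posterior odds = 0.638/(1−0.638) = 1.7624. LR = 0.84/0.44 = 1.9091.
Prior odds = 1.7624/1.9091 = 0.9232, so P(C) = 0.9232/(1+0.9232) ≈ 0.48.

P(C) = 0.48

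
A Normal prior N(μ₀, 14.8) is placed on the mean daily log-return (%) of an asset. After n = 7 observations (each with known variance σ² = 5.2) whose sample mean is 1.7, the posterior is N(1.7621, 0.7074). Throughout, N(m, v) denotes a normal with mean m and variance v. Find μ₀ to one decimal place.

With known observation variance, the Normal–Normal posterior has precision τ_n = τ₀ + n/σ² and mean μ_n = (τ₀μ₀ + (n/σ²)x̄)/τ_n.
Here τ₀ = 1/14.8 = 0.067568 and τ_data = 7/5.2 = 1.346154, so τ_n = 1.413722.
Rearranging for μ₀: μ₀ = (μ_n·τ_n − τ_data·x̄)/τ₀ = (1.7621·1.413722 − 1.346154·1.7) / 0.067568 = 0.202658/0.067568 ≈ 3.0.

μ₀ = 3.0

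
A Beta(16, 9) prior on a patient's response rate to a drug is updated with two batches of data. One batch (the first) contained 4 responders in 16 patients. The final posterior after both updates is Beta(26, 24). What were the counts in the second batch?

6 responders and 3 non-responders

Sequential conjugate updates are equivalent to a single update on the pooled data, so total successes = posterior α − prior α and total failures = posterior β − prior β.
Total across both batches: 26−16=10 responders, 24−9=15 non-responders.
Subtract the first batch: 10−4=6 responders and 15−12=3 non-responders.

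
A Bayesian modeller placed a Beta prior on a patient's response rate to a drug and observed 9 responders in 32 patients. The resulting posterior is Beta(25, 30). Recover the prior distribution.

Under Beta–binomial conjugacy the posterior parameters are (α+s, β+f).
Subtract the data counts: 25−9=16, 30−23=7.

Beta(16, 7)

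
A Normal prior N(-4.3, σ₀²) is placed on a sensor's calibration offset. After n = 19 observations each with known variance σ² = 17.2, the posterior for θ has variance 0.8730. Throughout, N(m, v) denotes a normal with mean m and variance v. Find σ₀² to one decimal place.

σ₀² = 24.5

Posterior precision equals prior precision plus data precision: 1/σ_n² = 1/σ₀² + n/σ².
So 1/σ₀² = 1/0.8730 − 19/17.2 = 1.145475 − 1.104651 = 0.040824.
Hence σ₀² = 1/0.040824 ≈ 24.5.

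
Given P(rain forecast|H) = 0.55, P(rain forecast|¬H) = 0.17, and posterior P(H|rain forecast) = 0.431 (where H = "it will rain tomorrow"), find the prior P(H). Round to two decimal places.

P(H) = 0.19

Bayes' rule in odds form gives O(H|E) = O(H)·[P(E|H)/P(E|¬H)], hence O(H) = O(H|E)/LR.
Posterior odds = 0.431/(1−0.431) = 0.7575. LR = 0.55/0.17 = 3.2353.
Prior odds = 0.7575/3.2353 = 0.2341, so P(H) = 0.2341/(1+0.2341) ≈ 0.19.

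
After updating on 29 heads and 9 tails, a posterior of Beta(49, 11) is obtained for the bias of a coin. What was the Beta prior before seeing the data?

A Beta(a, b) prior with s successes and f failures in binomial data gives a Beta(a+s, b+f) posterior.
Subtract the data counts: 49−29=20, 11−9=2.

Beta(20, 2)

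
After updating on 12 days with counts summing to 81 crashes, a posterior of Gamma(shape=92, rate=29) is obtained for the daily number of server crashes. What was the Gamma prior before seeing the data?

Gamma–Poisson conjugacy: posterior shape = α + Σxᵢ, posterior rate = β + n.
So α = 92 − 81 = 11 and β = 29 − 12 = 17.

Gamma(shape=11, rate=17)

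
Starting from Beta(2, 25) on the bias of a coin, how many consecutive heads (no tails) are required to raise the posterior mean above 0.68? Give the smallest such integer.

After k heads and 0 tails the posterior is Beta(2+k, 25), with mean (2+k)/(2+25+k).
Set (2+k)/(27+k) > 0.68 and solve: k > (0.68·27 − 2)/(1 − 0.68) = 51.125.
The smallest integer exceeding 51.125 is 52.

k = 52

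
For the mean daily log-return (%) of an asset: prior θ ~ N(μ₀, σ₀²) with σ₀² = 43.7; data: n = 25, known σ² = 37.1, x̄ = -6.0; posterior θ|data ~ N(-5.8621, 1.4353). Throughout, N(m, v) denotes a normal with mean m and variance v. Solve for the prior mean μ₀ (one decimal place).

μ₀ = -1.8

With known observation variance, the Normal–Normal posterior has precision τ_n = τ₀ + n/σ² and mean μ_n = (τ₀μ₀ + (n/σ²)x̄)/τ_n.
Here τ₀ = 1/43.7 = 0.022883 and τ_data = 25/37.1 = 0.673854, so τ_n = 0.696737.
Rearranging for μ₀: μ₀ = (μ_n·τ_n − τ_data·x̄)/τ₀ = (-5.8621·0.696737 − 0.673854·-6.0) / 0.022883 = -0.041218/0.022883 ≈ -1.8.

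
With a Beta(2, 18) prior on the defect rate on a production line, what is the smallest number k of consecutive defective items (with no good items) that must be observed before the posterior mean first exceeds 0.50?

After k defective items and 0 good items the posterior is Beta(2+k, 18), with mean (2+k)/(2+18+k).
Set (2+k)/(20+k) > 0.50 and solve: k > (0.50·20 − 2)/(1 − 0.50) = 16.000.
The smallest integer exceeding 16.000 is 17.

k = 17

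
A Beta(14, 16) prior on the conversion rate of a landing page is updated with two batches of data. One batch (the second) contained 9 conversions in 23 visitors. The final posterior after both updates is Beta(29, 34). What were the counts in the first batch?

Because Beta–binomial updating is additive in the counts, the combined data contributed (α_post−α_prior, β_post−β_prior) successes and failures.
Total across both batches: 29−14=15 conversions, 34−16=18 bounces.
Subtract the second batch: 15−9=6 conversions and 18−14=4 bounces.

6 conversions and 4 bounces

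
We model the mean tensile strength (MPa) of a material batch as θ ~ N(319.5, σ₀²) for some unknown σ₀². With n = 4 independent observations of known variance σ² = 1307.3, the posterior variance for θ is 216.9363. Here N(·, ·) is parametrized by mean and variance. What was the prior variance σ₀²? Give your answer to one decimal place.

σ₀² = 645.2

For the Normal–Normal model with known σ², precisions add: τ_n = τ₀ + n/σ².
So 1/σ₀² = 1/216.9363 − 4/1307.3 = 0.004610 − 0.003060 = 0.001550.
Hence σ₀² = 1/0.001550 ≈ 645.2.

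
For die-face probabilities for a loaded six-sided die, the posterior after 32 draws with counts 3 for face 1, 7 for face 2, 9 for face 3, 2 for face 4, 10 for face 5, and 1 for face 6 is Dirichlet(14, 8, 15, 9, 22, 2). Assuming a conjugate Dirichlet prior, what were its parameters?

Dirichlet(11, 1, 6, 7, 12, 1)

For a Dirichlet(α) prior with multinomial counts c, the posterior is Dirichlet(α + c) componentwise.
Subtract each count from the matching posterior parameter: 14−3=11, 8−7=1, 15−9=6, 9−2=7, 22−10=12, 2−1=1.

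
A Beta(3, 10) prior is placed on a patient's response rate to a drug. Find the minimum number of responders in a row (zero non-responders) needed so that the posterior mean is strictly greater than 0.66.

k = 17

After k responders and 0 non-responders the posterior is Beta(3+k, 10), with mean (3+k)/(3+10+k).
Set (3+k)/(13+k) > 0.66 and solve: k > (0.66·13 − 3)/(1 − 0.66) = 16.412.
The smallest integer exceeding 16.412 is 17, and checking k=17: (20)/(30) = 0.6667 > 0.66.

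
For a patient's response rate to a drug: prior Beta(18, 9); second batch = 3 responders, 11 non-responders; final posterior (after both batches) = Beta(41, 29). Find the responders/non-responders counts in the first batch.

20 responders and 9 non-responders

Sequential conjugate updates are equivalent to a single update on the pooled data, so total successes = posterior α − prior α and total failures = posterior β − prior β.
Total across both batches: 41−18=23 responders, 29−9=20 non-responders.
Subtract the second batch: 23−3=20 responders and 20−11=9 non-responders.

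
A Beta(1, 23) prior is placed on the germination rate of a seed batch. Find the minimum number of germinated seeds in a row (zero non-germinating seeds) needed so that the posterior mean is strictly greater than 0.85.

k = 130

After k germinated seeds and 0 non-germinating seeds the posterior is Beta(1+k, 23), with mean (1+k)/(1+23+k).
Set (1+k)/(24+k) > 0.85 and solve: k > (0.85·24 − 1)/(1 − 0.85) = 129.333.
The smallest integer exceeding 129.333 is 130.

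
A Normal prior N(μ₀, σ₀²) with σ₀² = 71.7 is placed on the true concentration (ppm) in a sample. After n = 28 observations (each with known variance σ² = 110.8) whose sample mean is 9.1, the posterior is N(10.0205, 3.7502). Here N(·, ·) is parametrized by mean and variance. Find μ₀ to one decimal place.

With known observation variance, the Normal–Normal posterior has precision τ_n = τ₀ + n/σ² and mean μ_n = (τ₀μ₀ + (n/σ²)x̄)/τ_n.
Here τ₀ = 1/71.7 = 0.013947 and τ_data = 28/110.8 = 0.252708, so τ_n = 0.266655.
Rearranging for μ₀: μ₀ = (μ_n·τ_n − τ_data·x̄)/τ₀ = (10.0205·0.266655 − 0.252708·9.1) / 0.013947 = 0.372374/0.013947 ≈ 26.7.

μ₀ = 26.7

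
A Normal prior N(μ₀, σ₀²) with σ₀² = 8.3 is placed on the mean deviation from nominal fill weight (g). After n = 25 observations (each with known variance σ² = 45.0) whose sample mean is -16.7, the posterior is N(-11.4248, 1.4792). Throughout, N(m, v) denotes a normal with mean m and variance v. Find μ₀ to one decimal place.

With known observation variance, the Normal–Normal posterior has precision τ_n = τ₀ + n/σ² and mean μ_n = (τ₀μ₀ + (n/σ²)x̄)/τ_n.
Here τ₀ = 1/8.3 = 0.120482 and τ_data = 25/45.0 = 0.555556, so τ_n = 0.676038.
Rearranging for μ₀: μ₀ = (μ_n·τ_n − τ_data·x̄)/τ₀ = (-11.4248·0.676038 − 0.555556·-16.7) / 0.120482 = 1.554186/0.120482 ≈ 12.9.

μ₀ = 12.9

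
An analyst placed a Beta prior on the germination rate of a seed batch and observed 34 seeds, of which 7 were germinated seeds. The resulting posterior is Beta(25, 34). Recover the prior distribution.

Beta is conjugate to the binomial likelihood: posterior = Beta(a+s, b+f).
So a = 25 − 7 = 18 and b = 34 − 27 = 7.

Beta(18, 7)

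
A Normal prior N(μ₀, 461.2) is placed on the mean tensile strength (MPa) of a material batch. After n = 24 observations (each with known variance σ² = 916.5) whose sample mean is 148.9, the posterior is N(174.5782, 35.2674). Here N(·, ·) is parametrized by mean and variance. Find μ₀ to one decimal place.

With known observation variance, the Normal–Normal posterior has precision τ_n = τ₀ + n/σ² and mean μ_n = (τ₀μ₀ + (n/σ²)x̄)/τ_n.
Here τ₀ = 1/461.2 = 0.002168 and τ_data = 24/916.5 = 0.026187, so τ_n = 0.028355.
Rearranging for μ₀: μ₀ = (μ_n·τ_n − τ_data·x̄)/τ₀ = (174.5782·0.028355 − 0.026187·148.9) / 0.002168 = 1.050921/0.002168 ≈ 484.7.

μ₀ = 484.7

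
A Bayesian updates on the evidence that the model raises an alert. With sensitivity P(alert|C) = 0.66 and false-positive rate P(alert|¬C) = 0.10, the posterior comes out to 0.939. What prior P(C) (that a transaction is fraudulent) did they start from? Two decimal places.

Bayes' rule in odds form gives O(C|E) = O(C)·[P(E|C)/P(E|¬C)], hence O(C) = O(C|E)/LR.
Posterior odds = 0.939/(1−0.939) = 15.3934. LR = 0.66/0.10 = 6.6000.
Prior odds = 15.3934/6.6000 = 2.3323, so P(C) = 2.3323/(1+2.3323) ≈ 0.70.

P(C) = 0.70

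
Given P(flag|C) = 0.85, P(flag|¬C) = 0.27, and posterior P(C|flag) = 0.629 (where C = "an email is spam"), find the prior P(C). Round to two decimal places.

P(C) = 0.35

In odds form, posterior odds = prior odds × likelihood ratio, so prior odds = posterior odds ÷ LR.
Posterior odds = 0.629/(1−0.629) = 1.6954. LR = 0.85/0.27 = 3.1481.
Prior odds = 1.6954/3.1481 = 0.5385, so P(C) = 0.5385/(1+0.5385) ≈ 0.35.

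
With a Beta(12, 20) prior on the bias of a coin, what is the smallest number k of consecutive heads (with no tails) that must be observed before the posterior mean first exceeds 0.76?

After k heads and 0 tails the posterior is Beta(12+k, 20), with mean (12+k)/(12+20+k).
Set (12+k)/(32+k) > 0.76 and solve: k > (0.76·32 − 12)/(1 − 0.76) = 51.333.
The smallest integer exceeding 51.333 is 52, and checking k=52: (64)/(84) = 0.7619 > 0.76.

k = 52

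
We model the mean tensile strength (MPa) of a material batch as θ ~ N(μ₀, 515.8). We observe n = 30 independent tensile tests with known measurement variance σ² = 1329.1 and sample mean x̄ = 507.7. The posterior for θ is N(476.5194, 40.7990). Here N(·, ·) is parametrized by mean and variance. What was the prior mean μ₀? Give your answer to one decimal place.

μ₀ = 113.5

With known observation variance, the Normal–Normal posterior has precision τ_n = τ₀ + n/σ² and mean μ_n = (τ₀μ₀ + (n/σ²)x̄)/τ_n.
Here τ₀ = 1/515.8 = 0.001939 and τ_data = 30/1329.1 = 0.022572, so τ_n = 0.024511.
Rearranging for μ₀: μ₀ = (μ_n·τ_n − τ_data·x̄)/τ₀ = (476.5194·0.024511 − 0.022572·507.7) / 0.001939 = 0.220163/0.001939 ≈ 113.5.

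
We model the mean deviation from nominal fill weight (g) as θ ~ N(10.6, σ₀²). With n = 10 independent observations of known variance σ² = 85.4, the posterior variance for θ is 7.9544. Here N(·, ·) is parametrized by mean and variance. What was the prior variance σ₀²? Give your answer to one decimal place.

σ₀² = 116.0

For the Normal–Normal model with known σ², precisions add: τ_n = τ₀ + n/σ².
So 1/σ₀² = 1/7.9544 − 10/85.4 = 0.125717 − 0.117096 = 0.008621.
Hence σ₀² = 1/0.008621 ≈ 116.0.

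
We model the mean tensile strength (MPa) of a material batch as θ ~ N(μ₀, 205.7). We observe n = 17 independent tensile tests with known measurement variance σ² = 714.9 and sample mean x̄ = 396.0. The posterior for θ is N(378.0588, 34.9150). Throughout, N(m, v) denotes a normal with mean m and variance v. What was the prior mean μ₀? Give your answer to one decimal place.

The posterior mean is a precision-weighted average: μ_n = (τ₀μ₀ + τ_data·x̄)/(τ₀+τ_data), with τ₀=1/σ₀² and τ_data=n/σ².
Here τ₀ = 1/205.7 = 0.004861 and τ_data = 17/714.9 = 0.023780, so τ_n = 0.028641.
Rearranging for μ₀: μ₀ = (μ_n·τ_n − τ_data·x̄)/τ₀ = (378.0588·0.028641 − 0.023780·396.0) / 0.004861 = 1.411102/0.004861 ≈ 290.3.

μ₀ = 290.3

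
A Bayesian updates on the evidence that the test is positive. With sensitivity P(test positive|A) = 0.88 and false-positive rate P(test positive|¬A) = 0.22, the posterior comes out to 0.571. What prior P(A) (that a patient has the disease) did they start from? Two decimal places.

P(A) = 0.25

Bayes' rule in odds form gives O(A|E) = O(A)·[P(E|A)/P(E|¬A)], hence O(A) = O(A|E)/LR.
Posterior odds = 0.571/(1−0.571) = 1.3310. LR = 0.88/0.22 = 4.0000.
Prior odds = 1.3310/4.0000 = 0.3327, so P(A) = 0.3327/(1+0.3327) ≈ 0.25.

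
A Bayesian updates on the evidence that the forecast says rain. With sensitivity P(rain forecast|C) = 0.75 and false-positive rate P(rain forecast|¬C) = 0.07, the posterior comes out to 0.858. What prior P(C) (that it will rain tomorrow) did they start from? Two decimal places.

P(C) = 0.36

Bayes' rule in odds form gives O(C|E) = O(C)·[P(E|C)/P(E|¬C)], hence O(C) = O(C|E)/LR.
Posterior odds = 0.858/(1−0.858) = 6.0423. LR = 0.75/0.07 = 10.7143.
Prior odds = 6.0423/10.7143 = 0.5639, so P(C) = 0.5639/(1+0.5639) ≈ 0.36.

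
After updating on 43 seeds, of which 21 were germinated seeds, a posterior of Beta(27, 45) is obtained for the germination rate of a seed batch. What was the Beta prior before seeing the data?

Beta is conjugate to the binomial likelihood: posterior = Beta(α+s, β+f).
Subtract the data counts: 27−21=6, 45−22=23.

Beta(6, 23)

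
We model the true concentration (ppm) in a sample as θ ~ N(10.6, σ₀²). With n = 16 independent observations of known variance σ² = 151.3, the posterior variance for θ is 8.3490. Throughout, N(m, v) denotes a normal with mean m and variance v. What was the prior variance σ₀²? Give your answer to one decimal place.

For the Normal–Normal model with known σ², precisions add: τ_n = τ₀ + n/σ².
So 1/σ₀² = 1/8.3490 − 16/151.3 = 0.119775 − 0.105750 = 0.014025.
Hence σ₀² = 1/0.014025 ≈ 71.3.

σ₀² = 71.3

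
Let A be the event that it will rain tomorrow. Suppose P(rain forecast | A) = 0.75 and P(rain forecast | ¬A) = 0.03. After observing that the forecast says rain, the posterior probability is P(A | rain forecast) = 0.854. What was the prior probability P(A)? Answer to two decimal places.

P(A) = 0.19

Bayes' rule in odds form gives O(A|E) = O(A)·[P(E|A)/P(E|¬A)], hence O(A) = O(A|E)/LR.
Posterior odds = 0.854/(1−0.854) = 5.8493. LR = 0.75/0.03 = 25.0000.
Prior odds = 5.8493/25.0000 = 0.2340, so P(A) = 0.2340/(1+0.2340) ≈ 0.19.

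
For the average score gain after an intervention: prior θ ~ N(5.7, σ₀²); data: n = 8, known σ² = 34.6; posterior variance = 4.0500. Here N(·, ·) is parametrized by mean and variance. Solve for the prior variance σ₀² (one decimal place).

σ₀² = 63.7

For the Normal–Normal model with known σ², precisions add: τ_n = τ₀ + n/σ².
So 1/σ₀² = 1/4.0500 − 8/34.6 = 0.246914 − 0.231214 = 0.015700.
Hence σ₀² = 1/0.015700 ≈ 63.7.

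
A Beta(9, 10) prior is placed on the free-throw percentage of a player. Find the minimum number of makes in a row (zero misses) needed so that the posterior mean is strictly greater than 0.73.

After k makes and 0 misses the posterior is Beta(9+k, 10), with mean (9+k)/(9+10+k).
Set (9+k)/(19+k) > 0.73 and solve: k > (0.73·19 − 9)/(1 − 0.73) = 18.037.
The smallest integer exceeding 18.037 is 19, and checking k=19: (28)/(38) = 0.7368 > 0.73.

k = 19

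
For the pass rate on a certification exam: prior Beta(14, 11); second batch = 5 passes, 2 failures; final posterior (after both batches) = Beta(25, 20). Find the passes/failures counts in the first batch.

6 passes and 7 failures

Because Beta–binomial updating is additive in the counts, the combined data contributed (α_post−α_prior, β_post−β_prior) successes and failures.
Total across both batches: 25−14=11 passes, 20−11=9 failures.
Subtract the second batch: 11−5=6 passes and 9−2=7 failures.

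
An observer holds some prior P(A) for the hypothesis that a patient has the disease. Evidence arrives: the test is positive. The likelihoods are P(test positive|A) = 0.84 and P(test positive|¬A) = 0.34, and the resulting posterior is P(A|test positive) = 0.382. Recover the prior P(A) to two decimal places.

P(A) = 0.20

In odds form, posterior odds = prior odds × likelihood ratio, so prior odds = posterior odds ÷ LR.
Posterior odds = 0.382/(1−0.382) = 0.6181. LR = 0.84/0.34 = 2.4706.
Prior odds = 0.6181/2.4706 = 0.2502, so P(A) = 0.2502/(1+0.2502) ≈ 0.20.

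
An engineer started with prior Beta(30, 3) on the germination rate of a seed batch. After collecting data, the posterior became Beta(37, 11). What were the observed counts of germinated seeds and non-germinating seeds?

7 germinated seeds and 8 non-germinating seeds

A Beta(a, b) prior with s successes and f failures in binomial data gives a Beta(a+s, b+f) posterior.
So s = 37 − 30 = 7 and f = 11 − 3 = 8.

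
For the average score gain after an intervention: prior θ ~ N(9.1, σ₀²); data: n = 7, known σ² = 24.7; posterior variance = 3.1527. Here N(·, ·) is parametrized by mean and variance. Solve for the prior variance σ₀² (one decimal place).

σ₀² = 29.6

Posterior precision equals prior precision plus data precision: 1/σ_n² = 1/σ₀² + n/σ².
So 1/σ₀² = 1/3.1527 − 7/24.7 = 0.317188 − 0.283401 = 0.033787.
Hence σ₀² = 1/0.033787 ≈ 29.6.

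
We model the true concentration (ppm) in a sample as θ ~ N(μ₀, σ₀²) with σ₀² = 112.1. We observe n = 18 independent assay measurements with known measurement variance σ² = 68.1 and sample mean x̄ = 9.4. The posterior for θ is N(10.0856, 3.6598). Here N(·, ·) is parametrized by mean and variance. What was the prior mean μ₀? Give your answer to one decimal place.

μ₀ = 30.4

With known observation variance, the Normal–Normal posterior has precision τ_n = τ₀ + n/σ² and mean μ_n = (τ₀μ₀ + (n/σ²)x̄)/τ_n.
Here τ₀ = 1/112.1 = 0.008921 and τ_data = 18/68.1 = 0.264317, so τ_n = 0.273238.
Rearranging for μ₀: μ₀ = (μ_n·τ_n − τ_data·x̄)/τ₀ = (10.0856·0.273238 − 0.264317·9.4) / 0.008921 = 0.271189/0.008921 ≈ 30.4.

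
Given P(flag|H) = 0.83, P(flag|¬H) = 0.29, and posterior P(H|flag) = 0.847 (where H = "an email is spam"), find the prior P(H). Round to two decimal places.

In odds form, posterior odds = prior odds × likelihood ratio, so prior odds = posterior odds ÷ LR.
Posterior odds = 0.847/(1−0.847) = 5.5359. LR = 0.83/0.29 = 2.8621.
Prior odds = 5.5359/2.8621 = 1.9342, so P(H) = 1.9342/(1+1.9342) ≈ 0.66.

P(H) = 0.66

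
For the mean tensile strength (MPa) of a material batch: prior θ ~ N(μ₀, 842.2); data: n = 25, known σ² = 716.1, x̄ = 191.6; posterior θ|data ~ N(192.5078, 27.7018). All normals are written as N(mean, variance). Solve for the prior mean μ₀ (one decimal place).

μ₀ = 219.2

With known observation variance, the Normal–Normal posterior has precision τ_n = τ₀ + n/σ² and mean μ_n = (τ₀μ₀ + (n/σ²)x̄)/τ_n.
Here τ₀ = 1/842.2 = 0.001187 and τ_data = 25/716.1 = 0.034911, so τ_n = 0.036098.
Rearranging for μ₀: μ₀ = (μ_n·τ_n − τ_data·x̄)/τ₀ = (192.5078·0.036098 − 0.034911·191.6) / 0.001187 = 0.260199/0.001187 ≈ 219.2.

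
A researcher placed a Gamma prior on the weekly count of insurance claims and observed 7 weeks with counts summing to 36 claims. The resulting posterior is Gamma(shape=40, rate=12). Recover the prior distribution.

Gamma–Poisson conjugacy: posterior shape = α + Σxᵢ, posterior rate = β + n.
So α = 40 − 36 = 4 and β = 12 − 7 = 5.

Gamma(shape=4, rate=5)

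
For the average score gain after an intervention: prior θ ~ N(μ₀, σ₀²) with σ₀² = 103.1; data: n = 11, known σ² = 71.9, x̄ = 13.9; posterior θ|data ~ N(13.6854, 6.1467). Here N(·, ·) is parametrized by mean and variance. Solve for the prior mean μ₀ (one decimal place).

μ₀ = 10.3

The posterior mean is a precision-weighted average: μ_n = (τ₀μ₀ + τ_data·x̄)/(τ₀+τ_data), with τ₀=1/σ₀² and τ_data=n/σ².
Here τ₀ = 1/103.1 = 0.009699 and τ_data = 11/71.9 = 0.152990, so τ_n = 0.162689.
Rearranging for μ₀: μ₀ = (μ_n·τ_n − τ_data·x̄)/τ₀ = (13.6854·0.162689 − 0.152990·13.9) / 0.009699 = 0.099903/0.009699 ≈ 10.3.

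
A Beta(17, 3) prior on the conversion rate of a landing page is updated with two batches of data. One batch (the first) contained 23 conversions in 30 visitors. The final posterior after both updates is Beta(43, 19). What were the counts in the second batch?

Sequential conjugate updates are equivalent to a single update on the pooled data, so total successes = posterior α − prior α and total failures = posterior β − prior β.
Total across both batches: 43−17=26 conversions, 19−3=16 bounces.
Subtract the first batch: 26−23=3 conversions and 16−7=9 bounces.

3 conversions and 9 bounces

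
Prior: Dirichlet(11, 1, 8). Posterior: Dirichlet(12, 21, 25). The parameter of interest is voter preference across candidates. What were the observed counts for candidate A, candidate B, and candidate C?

counts (1, 20, 17)

For a Dirichlet(α) prior with multinomial counts c, the posterior is Dirichlet(α + c) componentwise.
Counts are posterior − prior componentwise: 12−11=1, 21−1=20, 25−8=17.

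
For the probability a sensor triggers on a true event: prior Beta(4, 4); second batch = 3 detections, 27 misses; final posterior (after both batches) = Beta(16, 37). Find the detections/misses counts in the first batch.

9 detections and 6 misses

Sequential conjugate updates are equivalent to a single update on the pooled data, so total successes = posterior α − prior α and total failures = posterior β − prior β.
Total across both batches: 16−4=12 detections, 37−4=33 misses.
Subtract the second batch: 12−3=9 detections and 33−27=6 misses.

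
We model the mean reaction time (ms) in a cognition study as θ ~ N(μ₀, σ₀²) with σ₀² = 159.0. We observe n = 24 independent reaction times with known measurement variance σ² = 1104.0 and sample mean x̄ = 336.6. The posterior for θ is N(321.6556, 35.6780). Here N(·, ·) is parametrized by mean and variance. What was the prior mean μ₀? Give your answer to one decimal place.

μ₀ = 270.0

With known observation variance, the Normal–Normal posterior has precision τ_n = τ₀ + n/σ² and mean μ_n = (τ₀μ₀ + (n/σ²)x̄)/τ_n.
Here τ₀ = 1/159.0 = 0.006289 and τ_data = 24/1104.0 = 0.021739, so τ_n = 0.028028.
Rearranging for μ₀: μ₀ = (μ_n·τ_n − τ_data·x̄)/τ₀ = (321.6556·0.028028 − 0.021739·336.6) / 0.006289 = 1.698016/0.006289 ≈ 270.0.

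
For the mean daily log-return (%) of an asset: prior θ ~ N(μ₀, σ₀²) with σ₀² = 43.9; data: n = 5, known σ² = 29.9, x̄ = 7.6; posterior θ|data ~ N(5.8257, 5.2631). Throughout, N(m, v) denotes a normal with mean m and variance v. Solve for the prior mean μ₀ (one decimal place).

With known observation variance, the Normal–Normal posterior has precision τ_n = τ₀ + n/σ² and mean μ_n = (τ₀μ₀ + (n/σ²)x̄)/τ_n.
Here τ₀ = 1/43.9 = 0.022779 and τ_data = 5/29.9 = 0.167224, so τ_n = 0.190003.
Rearranging for μ₀: μ₀ = (μ_n·τ_n − τ_data·x̄)/τ₀ = (5.8257·0.190003 − 0.167224·7.6) / 0.022779 = -0.164002/0.022779 ≈ -7.2.

μ₀ = -7.2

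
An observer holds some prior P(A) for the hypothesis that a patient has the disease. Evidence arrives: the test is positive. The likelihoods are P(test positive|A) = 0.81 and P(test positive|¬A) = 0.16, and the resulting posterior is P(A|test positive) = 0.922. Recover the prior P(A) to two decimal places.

P(A) = 0.70

In odds form, posterior odds = prior odds × likelihood ratio, so prior odds = posterior odds ÷ LR.
Posterior odds = 0.922/(1−0.922) = 11.8205. LR = 0.81/0.16 = 5.0625.
Prior odds = 11.8205/5.0625 = 2.3349, so P(A) = 2.3349/(1+2.3349) ≈ 0.70.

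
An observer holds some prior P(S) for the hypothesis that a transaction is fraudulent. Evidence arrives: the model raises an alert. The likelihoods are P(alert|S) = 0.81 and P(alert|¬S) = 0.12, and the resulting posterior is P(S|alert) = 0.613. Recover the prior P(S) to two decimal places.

P(S) = 0.19

Bayes' rule in odds form gives O(S|E) = O(S)·[P(E|S)/P(E|¬S)], hence O(S) = O(S|E)/LR.
Posterior odds = 0.613/(1−0.613) = 1.5840. LR = 0.81/0.12 = 6.7500.
Prior odds = 1.5840/6.7500 = 0.2347, so P(S) = 0.2347/(1+0.2347) ≈ 0.19.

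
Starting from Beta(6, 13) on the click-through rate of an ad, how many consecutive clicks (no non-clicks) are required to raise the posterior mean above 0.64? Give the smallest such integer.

After k clicks and 0 non-clicks the posterior is Beta(6+k, 13), with mean (6+k)/(6+13+k).
Set (6+k)/(19+k) > 0.64 and solve: k > (0.64·19 − 6)/(1 − 0.64) = 17.111.
The smallest integer exceeding 17.111 is 18.

k = 18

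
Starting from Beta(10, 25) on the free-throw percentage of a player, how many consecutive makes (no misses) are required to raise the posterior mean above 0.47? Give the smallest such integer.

After k makes and 0 misses the posterior is Beta(10+k, 25), with mean (10+k)/(10+25+k).
Set (10+k)/(35+k) > 0.47 and solve: k > (0.47·35 − 10)/(1 − 0.47) = 12.170.
The smallest integer exceeding 12.170 is 13, and checking k=13: (23)/(48) = 0.4792 > 0.47.

k = 13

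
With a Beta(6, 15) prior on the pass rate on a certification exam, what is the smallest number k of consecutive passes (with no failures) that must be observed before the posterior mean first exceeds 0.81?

k = 58

After k passes and 0 failures the posterior is Beta(6+k, 15), with mean (6+k)/(6+15+k).
Set (6+k)/(21+k) > 0.81 and solve: k > (0.81·21 − 6)/(1 − 0.81) = 57.947.
The smallest integer exceeding 57.947 is 58.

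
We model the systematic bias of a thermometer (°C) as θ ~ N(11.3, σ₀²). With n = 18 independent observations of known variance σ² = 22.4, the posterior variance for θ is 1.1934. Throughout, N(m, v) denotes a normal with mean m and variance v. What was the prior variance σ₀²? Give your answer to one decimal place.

σ₀² = 29.1

Posterior precision equals prior precision plus data precision: 1/σ_n² = 1/σ₀² + n/σ².
So 1/σ₀² = 1/1.1934 − 18/22.4 = 0.837942 − 0.803571 = 0.034371.
Hence σ₀² = 1/0.034371 ≈ 29.1.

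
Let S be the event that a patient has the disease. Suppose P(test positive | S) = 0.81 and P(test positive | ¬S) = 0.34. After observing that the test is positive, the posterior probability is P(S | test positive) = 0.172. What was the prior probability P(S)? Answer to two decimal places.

Bayes' rule in odds form gives O(S|E) = O(S)·[P(E|S)/P(E|¬S)], hence O(S) = O(S|E)/LR.
Posterior odds = 0.172/(1−0.172) = 0.2077. LR = 0.81/0.34 = 2.3824.
Prior odds = 0.2077/2.3824 = 0.0872, so P(S) = 0.0872/(1+0.0872) ≈ 0.08.

P(S) = 0.08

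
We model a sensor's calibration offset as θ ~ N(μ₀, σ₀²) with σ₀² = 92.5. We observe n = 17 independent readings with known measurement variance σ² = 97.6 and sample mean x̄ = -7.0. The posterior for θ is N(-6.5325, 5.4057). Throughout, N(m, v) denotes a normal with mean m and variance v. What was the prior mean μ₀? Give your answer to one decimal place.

μ₀ = 1.0

The posterior mean is a precision-weighted average: μ_n = (τ₀μ₀ + τ_data·x̄)/(τ₀+τ_data), with τ₀=1/σ₀² and τ_data=n/σ².
Here τ₀ = 1/92.5 = 0.010811 and τ_data = 17/97.6 = 0.174180, so τ_n = 0.184991.
Rearranging for μ₀: μ₀ = (μ_n·τ_n − τ_data·x̄)/τ₀ = (-6.5325·0.184991 − 0.174180·-7.0) / 0.010811 = 0.010806/0.010811 ≈ 1.0.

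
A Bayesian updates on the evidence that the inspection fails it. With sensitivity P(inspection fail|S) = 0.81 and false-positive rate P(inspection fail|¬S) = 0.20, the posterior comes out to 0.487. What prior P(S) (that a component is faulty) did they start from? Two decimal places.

In odds form, posterior odds = prior odds × likelihood ratio, so prior odds = posterior odds ÷ LR.
Posterior odds = 0.487/(1−0.487) = 0.9493. LR = 0.81/0.20 = 4.0500.
Prior odds = 0.9493/4.0500 = 0.2344, so P(S) = 0.2344/(1+0.2344) ≈ 0.19.

P(S) = 0.19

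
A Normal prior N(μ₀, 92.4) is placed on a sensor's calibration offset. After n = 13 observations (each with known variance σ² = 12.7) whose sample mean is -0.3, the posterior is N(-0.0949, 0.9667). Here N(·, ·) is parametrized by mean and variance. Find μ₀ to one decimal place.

With known observation variance, the Normal–Normal posterior has precision τ_n = τ₀ + n/σ² and mean μ_n = (τ₀μ₀ + (n/σ²)x̄)/τ_n.
Here τ₀ = 1/92.4 = 0.010823 and τ_data = 13/12.7 = 1.023622, so τ_n = 1.034445.
Rearranging for μ₀: μ₀ = (μ_n·τ_n − τ_data·x̄)/τ₀ = (-0.0949·1.034445 − 1.023622·-0.3) / 0.010823 = 0.208918/0.010823 ≈ 19.3.

μ₀ = 19.3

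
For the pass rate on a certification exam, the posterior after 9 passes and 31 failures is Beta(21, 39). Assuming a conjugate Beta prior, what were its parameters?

Beta is conjugate to the binomial likelihood: posterior = Beta(α+s, β+f).
So α = 21 − 9 = 12 and β = 39 − 31 = 8.

Beta(12, 8)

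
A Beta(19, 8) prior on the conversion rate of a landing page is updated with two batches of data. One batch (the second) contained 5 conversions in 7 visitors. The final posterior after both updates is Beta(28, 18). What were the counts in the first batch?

Sequential conjugate updates are equivalent to a single update on the pooled data, so total successes = posterior α − prior α and total failures = posterior β − prior β.
Total across both batches: 28−19=9 conversions, 18−8=10 bounces.
Subtract the second batch: 9−5=4 conversions and 10−2=8 bounces.

4 conversions and 8 bounces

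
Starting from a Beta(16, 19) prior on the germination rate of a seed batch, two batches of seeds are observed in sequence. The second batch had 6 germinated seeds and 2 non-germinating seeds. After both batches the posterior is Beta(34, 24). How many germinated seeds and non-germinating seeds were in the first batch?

Because Beta–binomial updating is additive in the counts, the combined data contributed (α_post−α_prior, β_post−β_prior) successes and failures.
Total across both batches: 34−16=18 germinated seeds, 24−19=5 non-germinating seeds.
Subtract the second batch: 18−6=12 germinated seeds and 5−2=3 non-germinating seeds.

12 germinated seeds and 3 non-germinating seeds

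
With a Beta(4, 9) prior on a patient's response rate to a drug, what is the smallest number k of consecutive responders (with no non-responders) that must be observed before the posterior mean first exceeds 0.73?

k = 21

After k responders and 0 non-responders the posterior is Beta(4+k, 9), with mean (4+k)/(4+9+k).
Set (4+k)/(13+k) > 0.73 and solve: k > (0.73·13 − 4)/(1 − 0.73) = 20.333.
The smallest integer exceeding 20.333 is 21.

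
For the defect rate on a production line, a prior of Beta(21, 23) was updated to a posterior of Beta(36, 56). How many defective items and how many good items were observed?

15 defective items and 33 good items

A Beta(a, b) prior with s successes and f failures in binomial data gives a Beta(a+s, b+f) posterior.
Match parameters: s=36−21=15, f=56−23=33.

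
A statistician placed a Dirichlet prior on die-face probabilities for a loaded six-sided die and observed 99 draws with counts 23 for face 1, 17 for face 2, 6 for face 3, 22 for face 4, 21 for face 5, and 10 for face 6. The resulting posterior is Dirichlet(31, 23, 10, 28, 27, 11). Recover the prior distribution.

Dirichlet(8, 6, 4, 6, 6, 1)

For a Dirichlet(α) prior with multinomial counts c, the posterior is Dirichlet(α + c) componentwise.
Subtract each count from the matching posterior parameter: 31−23=8, 23−17=6, 10−6=4, 28−22=6, 27−21=6, 11−10=1.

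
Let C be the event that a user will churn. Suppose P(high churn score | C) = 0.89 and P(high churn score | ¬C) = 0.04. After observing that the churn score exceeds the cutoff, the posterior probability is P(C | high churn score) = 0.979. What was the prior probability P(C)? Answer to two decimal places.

In odds form, posterior odds = prior odds × likelihood ratio, so prior odds = posterior odds ÷ LR.
Posterior odds = 0.979/(1−0.979) = 46.6190. LR = 0.89/0.04 = 22.2500.
Prior odds = 46.6190/22.2500 = 2.0952, so P(C) = 2.0952/(1+2.0952) ≈ 0.68.

P(C) = 0.68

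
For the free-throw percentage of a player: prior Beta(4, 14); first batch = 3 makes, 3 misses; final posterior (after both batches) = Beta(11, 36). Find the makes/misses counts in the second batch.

Sequential conjugate updates are equivalent to a single update on the pooled data, so total successes = posterior α − prior α and total failures = posterior β − prior β.
Total across both batches: 11−4=7 makes, 36−14=22 misses.
Subtract the first batch: 7−3=4 makes and 22−3=19 misses.

4 makes and 19 misses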